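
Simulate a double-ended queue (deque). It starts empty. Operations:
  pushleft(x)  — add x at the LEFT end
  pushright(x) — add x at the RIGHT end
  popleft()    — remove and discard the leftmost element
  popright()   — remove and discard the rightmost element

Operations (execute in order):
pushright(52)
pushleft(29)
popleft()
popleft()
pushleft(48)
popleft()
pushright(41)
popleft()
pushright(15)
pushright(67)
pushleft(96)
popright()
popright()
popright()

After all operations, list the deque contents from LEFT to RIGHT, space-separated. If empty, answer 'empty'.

pushright(52): [52]
pushleft(29): [29, 52]
popleft(): [52]
popleft(): []
pushleft(48): [48]
popleft(): []
pushright(41): [41]
popleft(): []
pushright(15): [15]
pushright(67): [15, 67]
pushleft(96): [96, 15, 67]
popright(): [96, 15]
popright(): [96]
popright(): []

Answer: empty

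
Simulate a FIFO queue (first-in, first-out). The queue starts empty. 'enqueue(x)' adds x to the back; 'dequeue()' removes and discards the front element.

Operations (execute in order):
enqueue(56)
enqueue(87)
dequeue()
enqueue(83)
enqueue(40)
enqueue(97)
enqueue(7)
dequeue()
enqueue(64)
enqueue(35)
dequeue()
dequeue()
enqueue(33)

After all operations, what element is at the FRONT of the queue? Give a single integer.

enqueue(56): queue = [56]
enqueue(87): queue = [56, 87]
dequeue(): queue = [87]
enqueue(83): queue = [87, 83]
enqueue(40): queue = [87, 83, 40]
enqueue(97): queue = [87, 83, 40, 97]
enqueue(7): queue = [87, 83, 40, 97, 7]
dequeue(): queue = [83, 40, 97, 7]
enqueue(64): queue = [83, 40, 97, 7, 64]
enqueue(35): queue = [83, 40, 97, 7, 64, 35]
dequeue(): queue = [40, 97, 7, 64, 35]
dequeue(): queue = [97, 7, 64, 35]
enqueue(33): queue = [97, 7, 64, 35, 33]

Answer: 97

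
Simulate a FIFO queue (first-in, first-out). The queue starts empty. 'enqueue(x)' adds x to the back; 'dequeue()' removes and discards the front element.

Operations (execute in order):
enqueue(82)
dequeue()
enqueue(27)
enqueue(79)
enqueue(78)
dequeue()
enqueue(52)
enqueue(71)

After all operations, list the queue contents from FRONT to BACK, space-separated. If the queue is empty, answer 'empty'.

enqueue(82): [82]
dequeue(): []
enqueue(27): [27]
enqueue(79): [27, 79]
enqueue(78): [27, 79, 78]
dequeue(): [79, 78]
enqueue(52): [79, 78, 52]
enqueue(71): [79, 78, 52, 71]

Answer: 79 78 52 71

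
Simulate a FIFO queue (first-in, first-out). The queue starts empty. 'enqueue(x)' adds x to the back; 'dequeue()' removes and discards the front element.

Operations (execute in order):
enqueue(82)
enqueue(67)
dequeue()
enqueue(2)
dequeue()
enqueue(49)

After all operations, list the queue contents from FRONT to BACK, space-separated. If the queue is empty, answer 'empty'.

enqueue(82): [82]
enqueue(67): [82, 67]
dequeue(): [67]
enqueue(2): [67, 2]
dequeue(): [2]
enqueue(49): [2, 49]

Answer: 2 49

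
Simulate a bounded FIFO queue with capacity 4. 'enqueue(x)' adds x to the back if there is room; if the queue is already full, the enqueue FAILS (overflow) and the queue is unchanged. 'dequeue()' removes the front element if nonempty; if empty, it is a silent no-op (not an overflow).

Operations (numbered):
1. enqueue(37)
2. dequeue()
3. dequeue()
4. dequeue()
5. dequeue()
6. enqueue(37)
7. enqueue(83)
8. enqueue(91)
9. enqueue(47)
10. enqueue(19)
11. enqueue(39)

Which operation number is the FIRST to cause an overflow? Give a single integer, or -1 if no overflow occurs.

Answer: 10

Derivation:
1. enqueue(37): size=1
2. dequeue(): size=0
3. dequeue(): empty, no-op, size=0
4. dequeue(): empty, no-op, size=0
5. dequeue(): empty, no-op, size=0
6. enqueue(37): size=1
7. enqueue(83): size=2
8. enqueue(91): size=3
9. enqueue(47): size=4
10. enqueue(19): size=4=cap → OVERFLOW (fail)
11. enqueue(39): size=4=cap → OVERFLOW (fail)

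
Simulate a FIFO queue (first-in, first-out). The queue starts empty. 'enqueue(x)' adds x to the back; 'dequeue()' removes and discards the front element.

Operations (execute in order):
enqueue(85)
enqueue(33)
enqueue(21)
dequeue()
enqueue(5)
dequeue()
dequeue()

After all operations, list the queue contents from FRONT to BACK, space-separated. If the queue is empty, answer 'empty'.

Answer: 5

Derivation:
enqueue(85): [85]
enqueue(33): [85, 33]
enqueue(21): [85, 33, 21]
dequeue(): [33, 21]
enqueue(5): [33, 21, 5]
dequeue(): [21, 5]
dequeue(): [5]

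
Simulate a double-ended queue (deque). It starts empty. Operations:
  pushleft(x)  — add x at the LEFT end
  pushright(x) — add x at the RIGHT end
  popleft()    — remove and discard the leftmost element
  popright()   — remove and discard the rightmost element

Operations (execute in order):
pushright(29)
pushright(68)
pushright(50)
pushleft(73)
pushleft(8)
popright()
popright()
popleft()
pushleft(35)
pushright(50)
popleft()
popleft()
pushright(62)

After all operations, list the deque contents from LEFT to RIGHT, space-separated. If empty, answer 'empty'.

pushright(29): [29]
pushright(68): [29, 68]
pushright(50): [29, 68, 50]
pushleft(73): [73, 29, 68, 50]
pushleft(8): [8, 73, 29, 68, 50]
popright(): [8, 73, 29, 68]
popright(): [8, 73, 29]
popleft(): [73, 29]
pushleft(35): [35, 73, 29]
pushright(50): [35, 73, 29, 50]
popleft(): [73, 29, 50]
popleft(): [29, 50]
pushright(62): [29, 50, 62]

Answer: 29 50 62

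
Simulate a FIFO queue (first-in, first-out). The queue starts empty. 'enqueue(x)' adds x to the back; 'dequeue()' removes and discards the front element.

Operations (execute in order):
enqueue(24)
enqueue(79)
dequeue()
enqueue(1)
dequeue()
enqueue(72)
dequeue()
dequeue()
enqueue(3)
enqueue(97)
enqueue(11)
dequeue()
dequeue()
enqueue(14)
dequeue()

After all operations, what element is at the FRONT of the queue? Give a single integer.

Answer: 14

Derivation:
enqueue(24): queue = [24]
enqueue(79): queue = [24, 79]
dequeue(): queue = [79]
enqueue(1): queue = [79, 1]
dequeue(): queue = [1]
enqueue(72): queue = [1, 72]
dequeue(): queue = [72]
dequeue(): queue = []
enqueue(3): queue = [3]
enqueue(97): queue = [3, 97]
enqueue(11): queue = [3, 97, 11]
dequeue(): queue = [97, 11]
dequeue(): queue = [11]
enqueue(14): queue = [11, 14]
dequeue(): queue = [14]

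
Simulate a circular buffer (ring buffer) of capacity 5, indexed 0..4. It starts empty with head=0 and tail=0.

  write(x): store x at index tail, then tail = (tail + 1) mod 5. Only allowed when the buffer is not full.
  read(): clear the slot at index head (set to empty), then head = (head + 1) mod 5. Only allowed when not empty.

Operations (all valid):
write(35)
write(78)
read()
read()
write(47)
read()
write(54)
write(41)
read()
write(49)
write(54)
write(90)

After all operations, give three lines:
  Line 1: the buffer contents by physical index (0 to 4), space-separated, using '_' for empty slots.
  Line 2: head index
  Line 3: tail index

write(35): buf=[35 _ _ _ _], head=0, tail=1, size=1
write(78): buf=[35 78 _ _ _], head=0, tail=2, size=2
read(): buf=[_ 78 _ _ _], head=1, tail=2, size=1
read(): buf=[_ _ _ _ _], head=2, tail=2, size=0
write(47): buf=[_ _ 47 _ _], head=2, tail=3, size=1
read(): buf=[_ _ _ _ _], head=3, tail=3, size=0
write(54): buf=[_ _ _ 54 _], head=3, tail=4, size=1
write(41): buf=[_ _ _ 54 41], head=3, tail=0, size=2
read(): buf=[_ _ _ _ 41], head=4, tail=0, size=1
write(49): buf=[49 _ _ _ 41], head=4, tail=1, size=2
write(54): buf=[49 54 _ _ 41], head=4, tail=2, size=3
write(90): buf=[49 54 90 _ 41], head=4, tail=3, size=4

Answer: 49 54 90 _ 41
4
3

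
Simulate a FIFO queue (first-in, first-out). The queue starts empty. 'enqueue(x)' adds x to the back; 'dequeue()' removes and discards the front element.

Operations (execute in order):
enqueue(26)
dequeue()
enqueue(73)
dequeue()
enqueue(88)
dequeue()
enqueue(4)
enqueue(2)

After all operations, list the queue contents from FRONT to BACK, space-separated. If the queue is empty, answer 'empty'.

Answer: 4 2

Derivation:
enqueue(26): [26]
dequeue(): []
enqueue(73): [73]
dequeue(): []
enqueue(88): [88]
dequeue(): []
enqueue(4): [4]
enqueue(2): [4, 2]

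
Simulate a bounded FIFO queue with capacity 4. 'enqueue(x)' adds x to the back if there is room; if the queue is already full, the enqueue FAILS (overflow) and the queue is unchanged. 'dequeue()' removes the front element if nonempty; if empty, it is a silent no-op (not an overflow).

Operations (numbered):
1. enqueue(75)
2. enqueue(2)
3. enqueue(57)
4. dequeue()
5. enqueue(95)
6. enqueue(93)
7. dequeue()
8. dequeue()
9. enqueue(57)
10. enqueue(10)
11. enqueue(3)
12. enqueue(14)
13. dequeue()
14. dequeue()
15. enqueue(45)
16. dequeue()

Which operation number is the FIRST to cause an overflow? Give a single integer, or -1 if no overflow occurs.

Answer: 11

Derivation:
1. enqueue(75): size=1
2. enqueue(2): size=2
3. enqueue(57): size=3
4. dequeue(): size=2
5. enqueue(95): size=3
6. enqueue(93): size=4
7. dequeue(): size=3
8. dequeue(): size=2
9. enqueue(57): size=3
10. enqueue(10): size=4
11. enqueue(3): size=4=cap → OVERFLOW (fail)
12. enqueue(14): size=4=cap → OVERFLOW (fail)
13. dequeue(): size=3
14. dequeue(): size=2
15. enqueue(45): size=3
16. dequeue(): size=2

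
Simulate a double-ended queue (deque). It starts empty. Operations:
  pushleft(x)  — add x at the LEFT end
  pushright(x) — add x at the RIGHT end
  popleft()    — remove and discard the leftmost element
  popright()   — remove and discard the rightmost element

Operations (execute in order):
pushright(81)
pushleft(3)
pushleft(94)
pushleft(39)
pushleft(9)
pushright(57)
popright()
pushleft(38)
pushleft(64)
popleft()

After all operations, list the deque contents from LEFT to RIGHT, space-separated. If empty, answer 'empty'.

Answer: 38 9 39 94 3 81

Derivation:
pushright(81): [81]
pushleft(3): [3, 81]
pushleft(94): [94, 3, 81]
pushleft(39): [39, 94, 3, 81]
pushleft(9): [9, 39, 94, 3, 81]
pushright(57): [9, 39, 94, 3, 81, 57]
popright(): [9, 39, 94, 3, 81]
pushleft(38): [38, 9, 39, 94, 3, 81]
pushleft(64): [64, 38, 9, 39, 94, 3, 81]
popleft(): [38, 9, 39, 94, 3, 81]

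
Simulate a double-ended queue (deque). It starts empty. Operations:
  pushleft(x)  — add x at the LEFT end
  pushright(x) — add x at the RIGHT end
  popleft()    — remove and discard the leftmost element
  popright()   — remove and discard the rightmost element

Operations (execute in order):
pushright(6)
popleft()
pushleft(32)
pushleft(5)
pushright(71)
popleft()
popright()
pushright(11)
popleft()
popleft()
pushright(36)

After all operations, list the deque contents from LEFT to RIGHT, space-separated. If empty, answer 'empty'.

pushright(6): [6]
popleft(): []
pushleft(32): [32]
pushleft(5): [5, 32]
pushright(71): [5, 32, 71]
popleft(): [32, 71]
popright(): [32]
pushright(11): [32, 11]
popleft(): [11]
popleft(): []
pushright(36): [36]

Answer: 36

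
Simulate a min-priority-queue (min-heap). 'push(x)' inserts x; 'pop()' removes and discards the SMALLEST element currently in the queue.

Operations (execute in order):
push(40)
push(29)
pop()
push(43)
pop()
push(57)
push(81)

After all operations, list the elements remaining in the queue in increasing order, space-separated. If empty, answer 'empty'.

push(40): heap contents = [40]
push(29): heap contents = [29, 40]
pop() → 29: heap contents = [40]
push(43): heap contents = [40, 43]
pop() → 40: heap contents = [43]
push(57): heap contents = [43, 57]
push(81): heap contents = [43, 57, 81]

Answer: 43 57 81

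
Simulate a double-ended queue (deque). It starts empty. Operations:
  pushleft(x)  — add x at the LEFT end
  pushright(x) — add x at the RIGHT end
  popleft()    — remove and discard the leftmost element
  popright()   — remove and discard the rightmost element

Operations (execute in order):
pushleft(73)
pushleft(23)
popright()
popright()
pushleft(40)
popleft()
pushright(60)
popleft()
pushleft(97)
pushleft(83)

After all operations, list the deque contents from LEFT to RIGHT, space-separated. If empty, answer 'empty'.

Answer: 83 97

Derivation:
pushleft(73): [73]
pushleft(23): [23, 73]
popright(): [23]
popright(): []
pushleft(40): [40]
popleft(): []
pushright(60): [60]
popleft(): []
pushleft(97): [97]
pushleft(83): [83, 97]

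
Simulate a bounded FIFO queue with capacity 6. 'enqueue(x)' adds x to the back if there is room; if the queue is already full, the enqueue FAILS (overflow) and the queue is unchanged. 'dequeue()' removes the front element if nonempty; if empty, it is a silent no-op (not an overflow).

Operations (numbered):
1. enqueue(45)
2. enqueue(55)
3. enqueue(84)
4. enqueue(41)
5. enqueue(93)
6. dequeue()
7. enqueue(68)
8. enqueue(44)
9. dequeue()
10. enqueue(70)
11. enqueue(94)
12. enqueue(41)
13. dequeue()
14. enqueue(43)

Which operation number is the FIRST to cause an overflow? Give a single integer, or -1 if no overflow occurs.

Answer: 11

Derivation:
1. enqueue(45): size=1
2. enqueue(55): size=2
3. enqueue(84): size=3
4. enqueue(41): size=4
5. enqueue(93): size=5
6. dequeue(): size=4
7. enqueue(68): size=5
8. enqueue(44): size=6
9. dequeue(): size=5
10. enqueue(70): size=6
11. enqueue(94): size=6=cap → OVERFLOW (fail)
12. enqueue(41): size=6=cap → OVERFLOW (fail)
13. dequeue(): size=5
14. enqueue(43): size=6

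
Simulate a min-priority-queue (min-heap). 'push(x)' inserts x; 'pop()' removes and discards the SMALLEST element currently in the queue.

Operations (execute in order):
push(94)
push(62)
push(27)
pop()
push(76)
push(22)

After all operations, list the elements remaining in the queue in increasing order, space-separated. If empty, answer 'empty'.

Answer: 22 62 76 94

Derivation:
push(94): heap contents = [94]
push(62): heap contents = [62, 94]
push(27): heap contents = [27, 62, 94]
pop() → 27: heap contents = [62, 94]
push(76): heap contents = [62, 76, 94]
push(22): heap contents = [22, 62, 76, 94]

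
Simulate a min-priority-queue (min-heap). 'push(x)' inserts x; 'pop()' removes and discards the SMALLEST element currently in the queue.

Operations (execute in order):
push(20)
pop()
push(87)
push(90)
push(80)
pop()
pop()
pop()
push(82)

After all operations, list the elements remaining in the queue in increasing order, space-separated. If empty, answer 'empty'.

push(20): heap contents = [20]
pop() → 20: heap contents = []
push(87): heap contents = [87]
push(90): heap contents = [87, 90]
push(80): heap contents = [80, 87, 90]
pop() → 80: heap contents = [87, 90]
pop() → 87: heap contents = [90]
pop() → 90: heap contents = []
push(82): heap contents = [82]

Answer: 82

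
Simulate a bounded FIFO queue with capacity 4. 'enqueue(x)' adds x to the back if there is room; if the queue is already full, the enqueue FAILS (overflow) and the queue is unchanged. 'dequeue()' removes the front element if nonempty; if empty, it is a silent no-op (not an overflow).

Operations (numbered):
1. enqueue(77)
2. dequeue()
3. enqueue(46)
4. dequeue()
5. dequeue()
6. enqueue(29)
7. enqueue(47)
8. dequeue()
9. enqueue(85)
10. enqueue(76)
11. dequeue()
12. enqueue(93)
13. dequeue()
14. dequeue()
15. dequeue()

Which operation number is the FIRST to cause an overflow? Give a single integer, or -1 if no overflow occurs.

1. enqueue(77): size=1
2. dequeue(): size=0
3. enqueue(46): size=1
4. dequeue(): size=0
5. dequeue(): empty, no-op, size=0
6. enqueue(29): size=1
7. enqueue(47): size=2
8. dequeue(): size=1
9. enqueue(85): size=2
10. enqueue(76): size=3
11. dequeue(): size=2
12. enqueue(93): size=3
13. dequeue(): size=2
14. dequeue(): size=1
15. dequeue(): size=0

Answer: -1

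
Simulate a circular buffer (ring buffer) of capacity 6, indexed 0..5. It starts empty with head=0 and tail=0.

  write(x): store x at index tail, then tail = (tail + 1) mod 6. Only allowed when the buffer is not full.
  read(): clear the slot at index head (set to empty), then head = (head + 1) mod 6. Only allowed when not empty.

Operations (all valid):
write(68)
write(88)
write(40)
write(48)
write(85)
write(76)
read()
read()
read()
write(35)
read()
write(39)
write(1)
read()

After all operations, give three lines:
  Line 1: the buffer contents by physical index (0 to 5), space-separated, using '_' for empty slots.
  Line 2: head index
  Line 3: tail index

write(68): buf=[68 _ _ _ _ _], head=0, tail=1, size=1
write(88): buf=[68 88 _ _ _ _], head=0, tail=2, size=2
write(40): buf=[68 88 40 _ _ _], head=0, tail=3, size=3
write(48): buf=[68 88 40 48 _ _], head=0, tail=4, size=4
write(85): buf=[68 88 40 48 85 _], head=0, tail=5, size=5
write(76): buf=[68 88 40 48 85 76], head=0, tail=0, size=6
read(): buf=[_ 88 40 48 85 76], head=1, tail=0, size=5
read(): buf=[_ _ 40 48 85 76], head=2, tail=0, size=4
read(): buf=[_ _ _ 48 85 76], head=3, tail=0, size=3
write(35): buf=[35 _ _ 48 85 76], head=3, tail=1, size=4
read(): buf=[35 _ _ _ 85 76], head=4, tail=1, size=3
write(39): buf=[35 39 _ _ 85 76], head=4, tail=2, size=4
write(1): buf=[35 39 1 _ 85 76], head=4, tail=3, size=5
read(): buf=[35 39 1 _ _ 76], head=5, tail=3, size=4

Answer: 35 39 1 _ _ 76
5
3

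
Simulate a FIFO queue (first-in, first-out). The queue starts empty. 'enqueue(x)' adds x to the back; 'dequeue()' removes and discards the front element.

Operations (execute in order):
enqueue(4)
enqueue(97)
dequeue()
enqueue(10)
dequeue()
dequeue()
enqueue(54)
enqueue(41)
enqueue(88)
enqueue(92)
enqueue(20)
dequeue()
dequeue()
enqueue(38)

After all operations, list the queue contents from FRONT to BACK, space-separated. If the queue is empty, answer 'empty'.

enqueue(4): [4]
enqueue(97): [4, 97]
dequeue(): [97]
enqueue(10): [97, 10]
dequeue(): [10]
dequeue(): []
enqueue(54): [54]
enqueue(41): [54, 41]
enqueue(88): [54, 41, 88]
enqueue(92): [54, 41, 88, 92]
enqueue(20): [54, 41, 88, 92, 20]
dequeue(): [41, 88, 92, 20]
dequeue(): [88, 92, 20]
enqueue(38): [88, 92, 20, 38]

Answer: 88 92 20 38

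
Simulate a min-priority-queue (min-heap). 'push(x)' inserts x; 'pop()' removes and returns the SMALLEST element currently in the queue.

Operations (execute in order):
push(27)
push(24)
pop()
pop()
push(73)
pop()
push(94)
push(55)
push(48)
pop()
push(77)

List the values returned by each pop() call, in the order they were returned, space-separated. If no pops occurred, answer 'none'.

Answer: 24 27 73 48

Derivation:
push(27): heap contents = [27]
push(24): heap contents = [24, 27]
pop() → 24: heap contents = [27]
pop() → 27: heap contents = []
push(73): heap contents = [73]
pop() → 73: heap contents = []
push(94): heap contents = [94]
push(55): heap contents = [55, 94]
push(48): heap contents = [48, 55, 94]
pop() → 48: heap contents = [55, 94]
push(77): heap contents = [55, 77, 94]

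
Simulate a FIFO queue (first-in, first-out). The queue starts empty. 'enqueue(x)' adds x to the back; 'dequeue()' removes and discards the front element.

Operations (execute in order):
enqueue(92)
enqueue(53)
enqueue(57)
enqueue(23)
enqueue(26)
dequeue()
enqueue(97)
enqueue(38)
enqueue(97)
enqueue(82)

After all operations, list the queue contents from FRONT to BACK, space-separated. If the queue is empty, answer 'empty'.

enqueue(92): [92]
enqueue(53): [92, 53]
enqueue(57): [92, 53, 57]
enqueue(23): [92, 53, 57, 23]
enqueue(26): [92, 53, 57, 23, 26]
dequeue(): [53, 57, 23, 26]
enqueue(97): [53, 57, 23, 26, 97]
enqueue(38): [53, 57, 23, 26, 97, 38]
enqueue(97): [53, 57, 23, 26, 97, 38, 97]
enqueue(82): [53, 57, 23, 26, 97, 38, 97, 82]

Answer: 53 57 23 26 97 38 97 82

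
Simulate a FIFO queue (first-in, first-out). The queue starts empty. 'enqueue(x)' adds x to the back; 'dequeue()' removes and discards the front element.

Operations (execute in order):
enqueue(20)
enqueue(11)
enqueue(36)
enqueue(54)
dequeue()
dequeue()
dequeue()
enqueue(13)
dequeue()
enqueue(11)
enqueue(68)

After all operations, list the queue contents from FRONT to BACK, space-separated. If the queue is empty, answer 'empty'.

Answer: 13 11 68

Derivation:
enqueue(20): [20]
enqueue(11): [20, 11]
enqueue(36): [20, 11, 36]
enqueue(54): [20, 11, 36, 54]
dequeue(): [11, 36, 54]
dequeue(): [36, 54]
dequeue(): [54]
enqueue(13): [54, 13]
dequeue(): [13]
enqueue(11): [13, 11]
enqueue(68): [13, 11, 68]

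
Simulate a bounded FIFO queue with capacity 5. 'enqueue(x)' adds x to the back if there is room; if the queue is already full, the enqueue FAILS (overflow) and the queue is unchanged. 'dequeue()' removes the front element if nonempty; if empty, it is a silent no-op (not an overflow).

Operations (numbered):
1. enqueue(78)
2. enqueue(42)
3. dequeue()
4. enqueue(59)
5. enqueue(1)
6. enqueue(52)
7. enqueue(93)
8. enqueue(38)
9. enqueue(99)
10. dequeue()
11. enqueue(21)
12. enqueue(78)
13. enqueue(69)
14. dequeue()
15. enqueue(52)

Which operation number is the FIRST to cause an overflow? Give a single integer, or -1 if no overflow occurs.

Answer: 8

Derivation:
1. enqueue(78): size=1
2. enqueue(42): size=2
3. dequeue(): size=1
4. enqueue(59): size=2
5. enqueue(1): size=3
6. enqueue(52): size=4
7. enqueue(93): size=5
8. enqueue(38): size=5=cap → OVERFLOW (fail)
9. enqueue(99): size=5=cap → OVERFLOW (fail)
10. dequeue(): size=4
11. enqueue(21): size=5
12. enqueue(78): size=5=cap → OVERFLOW (fail)
13. enqueue(69): size=5=cap → OVERFLOW (fail)
14. dequeue(): size=4
15. enqueue(52): size=5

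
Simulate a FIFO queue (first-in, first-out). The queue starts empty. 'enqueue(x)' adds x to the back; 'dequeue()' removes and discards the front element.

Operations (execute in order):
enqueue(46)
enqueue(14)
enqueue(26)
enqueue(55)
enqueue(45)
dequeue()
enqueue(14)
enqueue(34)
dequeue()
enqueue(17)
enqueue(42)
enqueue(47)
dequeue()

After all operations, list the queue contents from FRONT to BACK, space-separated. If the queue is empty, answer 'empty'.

Answer: 55 45 14 34 17 42 47

Derivation:
enqueue(46): [46]
enqueue(14): [46, 14]
enqueue(26): [46, 14, 26]
enqueue(55): [46, 14, 26, 55]
enqueue(45): [46, 14, 26, 55, 45]
dequeue(): [14, 26, 55, 45]
enqueue(14): [14, 26, 55, 45, 14]
enqueue(34): [14, 26, 55, 45, 14, 34]
dequeue(): [26, 55, 45, 14, 34]
enqueue(17): [26, 55, 45, 14, 34, 17]
enqueue(42): [26, 55, 45, 14, 34, 17, 42]
enqueue(47): [26, 55, 45, 14, 34, 17, 42, 47]
dequeue(): [55, 45, 14, 34, 17, 42, 47]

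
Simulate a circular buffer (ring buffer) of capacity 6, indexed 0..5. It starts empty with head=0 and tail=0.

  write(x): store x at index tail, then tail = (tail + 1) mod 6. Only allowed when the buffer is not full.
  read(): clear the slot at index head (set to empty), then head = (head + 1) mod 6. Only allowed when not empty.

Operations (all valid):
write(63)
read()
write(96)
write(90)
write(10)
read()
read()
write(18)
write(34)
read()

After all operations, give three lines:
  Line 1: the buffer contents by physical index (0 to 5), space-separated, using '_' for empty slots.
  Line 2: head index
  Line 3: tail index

write(63): buf=[63 _ _ _ _ _], head=0, tail=1, size=1
read(): buf=[_ _ _ _ _ _], head=1, tail=1, size=0
write(96): buf=[_ 96 _ _ _ _], head=1, tail=2, size=1
write(90): buf=[_ 96 90 _ _ _], head=1, tail=3, size=2
write(10): buf=[_ 96 90 10 _ _], head=1, tail=4, size=3
read(): buf=[_ _ 90 10 _ _], head=2, tail=4, size=2
read(): buf=[_ _ _ 10 _ _], head=3, tail=4, size=1
write(18): buf=[_ _ _ 10 18 _], head=3, tail=5, size=2
write(34): buf=[_ _ _ 10 18 34], head=3, tail=0, size=3
read(): buf=[_ _ _ _ 18 34], head=4, tail=0, size=2

Answer: _ _ _ _ 18 34
4
0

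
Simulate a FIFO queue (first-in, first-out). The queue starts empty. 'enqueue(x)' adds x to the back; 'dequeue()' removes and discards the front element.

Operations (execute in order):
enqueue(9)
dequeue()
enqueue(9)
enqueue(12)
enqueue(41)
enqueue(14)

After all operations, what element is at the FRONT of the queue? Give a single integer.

Answer: 9

Derivation:
enqueue(9): queue = [9]
dequeue(): queue = []
enqueue(9): queue = [9]
enqueue(12): queue = [9, 12]
enqueue(41): queue = [9, 12, 41]
enqueue(14): queue = [9, 12, 41, 14]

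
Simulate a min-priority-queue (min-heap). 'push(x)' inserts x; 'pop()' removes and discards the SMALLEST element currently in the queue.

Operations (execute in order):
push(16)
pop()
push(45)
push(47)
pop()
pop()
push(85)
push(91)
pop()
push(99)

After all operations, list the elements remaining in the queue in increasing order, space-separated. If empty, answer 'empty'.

push(16): heap contents = [16]
pop() → 16: heap contents = []
push(45): heap contents = [45]
push(47): heap contents = [45, 47]
pop() → 45: heap contents = [47]
pop() → 47: heap contents = []
push(85): heap contents = [85]
push(91): heap contents = [85, 91]
pop() → 85: heap contents = [91]
push(99): heap contents = [91, 99]

Answer: 91 99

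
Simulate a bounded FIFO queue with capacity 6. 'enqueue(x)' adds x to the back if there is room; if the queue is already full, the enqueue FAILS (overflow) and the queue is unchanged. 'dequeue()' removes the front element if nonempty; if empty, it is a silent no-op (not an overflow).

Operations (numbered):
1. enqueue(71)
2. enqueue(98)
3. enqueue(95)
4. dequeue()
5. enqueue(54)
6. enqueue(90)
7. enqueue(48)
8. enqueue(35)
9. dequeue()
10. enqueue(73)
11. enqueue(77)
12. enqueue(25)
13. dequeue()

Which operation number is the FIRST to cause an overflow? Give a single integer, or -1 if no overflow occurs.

Answer: 11

Derivation:
1. enqueue(71): size=1
2. enqueue(98): size=2
3. enqueue(95): size=3
4. dequeue(): size=2
5. enqueue(54): size=3
6. enqueue(90): size=4
7. enqueue(48): size=5
8. enqueue(35): size=6
9. dequeue(): size=5
10. enqueue(73): size=6
11. enqueue(77): size=6=cap → OVERFLOW (fail)
12. enqueue(25): size=6=cap → OVERFLOW (fail)
13. dequeue(): size=5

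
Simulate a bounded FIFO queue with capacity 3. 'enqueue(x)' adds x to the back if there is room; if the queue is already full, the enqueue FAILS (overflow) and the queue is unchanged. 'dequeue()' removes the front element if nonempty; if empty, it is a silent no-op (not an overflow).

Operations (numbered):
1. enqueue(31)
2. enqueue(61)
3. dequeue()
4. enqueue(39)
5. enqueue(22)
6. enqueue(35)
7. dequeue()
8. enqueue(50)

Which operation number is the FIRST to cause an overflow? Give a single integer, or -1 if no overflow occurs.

1. enqueue(31): size=1
2. enqueue(61): size=2
3. dequeue(): size=1
4. enqueue(39): size=2
5. enqueue(22): size=3
6. enqueue(35): size=3=cap → OVERFLOW (fail)
7. dequeue(): size=2
8. enqueue(50): size=3

Answer: 6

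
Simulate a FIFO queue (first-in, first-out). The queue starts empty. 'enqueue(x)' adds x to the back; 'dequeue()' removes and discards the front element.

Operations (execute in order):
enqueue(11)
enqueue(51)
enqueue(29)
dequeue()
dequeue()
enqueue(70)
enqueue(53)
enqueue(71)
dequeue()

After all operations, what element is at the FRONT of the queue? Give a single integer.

Answer: 70

Derivation:
enqueue(11): queue = [11]
enqueue(51): queue = [11, 51]
enqueue(29): queue = [11, 51, 29]
dequeue(): queue = [51, 29]
dequeue(): queue = [29]
enqueue(70): queue = [29, 70]
enqueue(53): queue = [29, 70, 53]
enqueue(71): queue = [29, 70, 53, 71]
dequeue(): queue = [70, 53, 71]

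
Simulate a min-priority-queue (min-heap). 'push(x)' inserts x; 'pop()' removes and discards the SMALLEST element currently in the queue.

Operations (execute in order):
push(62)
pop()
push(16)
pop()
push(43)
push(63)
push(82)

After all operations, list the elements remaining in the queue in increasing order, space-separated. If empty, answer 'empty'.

push(62): heap contents = [62]
pop() → 62: heap contents = []
push(16): heap contents = [16]
pop() → 16: heap contents = []
push(43): heap contents = [43]
push(63): heap contents = [43, 63]
push(82): heap contents = [43, 63, 82]

Answer: 43 63 82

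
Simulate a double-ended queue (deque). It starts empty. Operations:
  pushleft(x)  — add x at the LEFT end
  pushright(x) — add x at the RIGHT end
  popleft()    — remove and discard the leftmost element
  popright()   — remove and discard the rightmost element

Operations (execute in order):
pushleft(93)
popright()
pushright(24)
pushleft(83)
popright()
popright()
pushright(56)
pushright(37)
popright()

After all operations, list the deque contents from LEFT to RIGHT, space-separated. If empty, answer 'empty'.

pushleft(93): [93]
popright(): []
pushright(24): [24]
pushleft(83): [83, 24]
popright(): [83]
popright(): []
pushright(56): [56]
pushright(37): [56, 37]
popright(): [56]

Answer: 56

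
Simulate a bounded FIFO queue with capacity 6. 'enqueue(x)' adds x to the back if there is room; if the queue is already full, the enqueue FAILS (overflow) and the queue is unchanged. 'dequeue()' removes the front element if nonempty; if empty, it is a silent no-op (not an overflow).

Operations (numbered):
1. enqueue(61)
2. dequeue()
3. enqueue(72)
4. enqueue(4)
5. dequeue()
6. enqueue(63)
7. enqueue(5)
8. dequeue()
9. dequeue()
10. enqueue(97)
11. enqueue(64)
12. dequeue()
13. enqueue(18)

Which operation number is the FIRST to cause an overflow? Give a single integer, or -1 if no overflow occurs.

Answer: -1

Derivation:
1. enqueue(61): size=1
2. dequeue(): size=0
3. enqueue(72): size=1
4. enqueue(4): size=2
5. dequeue(): size=1
6. enqueue(63): size=2
7. enqueue(5): size=3
8. dequeue(): size=2
9. dequeue(): size=1
10. enqueue(97): size=2
11. enqueue(64): size=3
12. dequeue(): size=2
13. enqueue(18): size=3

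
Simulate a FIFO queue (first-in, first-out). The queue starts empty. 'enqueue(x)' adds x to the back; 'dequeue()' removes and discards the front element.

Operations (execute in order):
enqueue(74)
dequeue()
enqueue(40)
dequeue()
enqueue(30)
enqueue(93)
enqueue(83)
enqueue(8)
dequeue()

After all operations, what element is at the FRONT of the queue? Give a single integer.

enqueue(74): queue = [74]
dequeue(): queue = []
enqueue(40): queue = [40]
dequeue(): queue = []
enqueue(30): queue = [30]
enqueue(93): queue = [30, 93]
enqueue(83): queue = [30, 93, 83]
enqueue(8): queue = [30, 93, 83, 8]
dequeue(): queue = [93, 83, 8]

Answer: 93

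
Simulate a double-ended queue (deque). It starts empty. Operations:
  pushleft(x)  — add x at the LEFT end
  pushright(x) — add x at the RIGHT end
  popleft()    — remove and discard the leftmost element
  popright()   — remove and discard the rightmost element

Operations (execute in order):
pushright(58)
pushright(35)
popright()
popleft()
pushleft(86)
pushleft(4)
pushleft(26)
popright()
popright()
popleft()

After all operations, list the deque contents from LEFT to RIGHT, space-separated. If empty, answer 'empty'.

pushright(58): [58]
pushright(35): [58, 35]
popright(): [58]
popleft(): []
pushleft(86): [86]
pushleft(4): [4, 86]
pushleft(26): [26, 4, 86]
popright(): [26, 4]
popright(): [26]
popleft(): []

Answer: empty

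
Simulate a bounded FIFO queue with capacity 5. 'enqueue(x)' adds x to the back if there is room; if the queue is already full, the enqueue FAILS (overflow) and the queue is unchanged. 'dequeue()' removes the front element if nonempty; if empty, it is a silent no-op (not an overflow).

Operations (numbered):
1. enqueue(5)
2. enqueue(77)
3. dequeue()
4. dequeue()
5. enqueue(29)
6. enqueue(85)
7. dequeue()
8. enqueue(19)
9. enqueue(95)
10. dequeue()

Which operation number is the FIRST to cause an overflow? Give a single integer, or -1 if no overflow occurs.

1. enqueue(5): size=1
2. enqueue(77): size=2
3. dequeue(): size=1
4. dequeue(): size=0
5. enqueue(29): size=1
6. enqueue(85): size=2
7. dequeue(): size=1
8. enqueue(19): size=2
9. enqueue(95): size=3
10. dequeue(): size=2

Answer: -1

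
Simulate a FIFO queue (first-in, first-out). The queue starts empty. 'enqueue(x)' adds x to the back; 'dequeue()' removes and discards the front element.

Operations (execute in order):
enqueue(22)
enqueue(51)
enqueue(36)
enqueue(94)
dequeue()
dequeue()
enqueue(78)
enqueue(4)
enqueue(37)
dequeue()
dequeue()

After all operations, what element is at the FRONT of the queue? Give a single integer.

Answer: 78

Derivation:
enqueue(22): queue = [22]
enqueue(51): queue = [22, 51]
enqueue(36): queue = [22, 51, 36]
enqueue(94): queue = [22, 51, 36, 94]
dequeue(): queue = [51, 36, 94]
dequeue(): queue = [36, 94]
enqueue(78): queue = [36, 94, 78]
enqueue(4): queue = [36, 94, 78, 4]
enqueue(37): queue = [36, 94, 78, 4, 37]
dequeue(): queue = [94, 78, 4, 37]
dequeue(): queue = [78, 4, 37]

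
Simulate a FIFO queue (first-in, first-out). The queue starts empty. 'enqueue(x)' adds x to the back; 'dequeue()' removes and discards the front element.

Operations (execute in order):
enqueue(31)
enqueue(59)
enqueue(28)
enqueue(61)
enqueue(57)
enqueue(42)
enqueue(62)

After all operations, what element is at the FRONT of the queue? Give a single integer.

Answer: 31

Derivation:
enqueue(31): queue = [31]
enqueue(59): queue = [31, 59]
enqueue(28): queue = [31, 59, 28]
enqueue(61): queue = [31, 59, 28, 61]
enqueue(57): queue = [31, 59, 28, 61, 57]
enqueue(42): queue = [31, 59, 28, 61, 57, 42]
enqueue(62): queue = [31, 59, 28, 61, 57, 42, 62]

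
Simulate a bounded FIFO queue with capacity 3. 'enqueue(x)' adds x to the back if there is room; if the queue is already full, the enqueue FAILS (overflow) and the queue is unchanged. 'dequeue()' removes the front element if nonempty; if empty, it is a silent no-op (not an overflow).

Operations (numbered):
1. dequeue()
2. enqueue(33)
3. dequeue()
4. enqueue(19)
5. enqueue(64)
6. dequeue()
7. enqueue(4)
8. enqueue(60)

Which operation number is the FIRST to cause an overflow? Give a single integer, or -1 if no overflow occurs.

Answer: -1

Derivation:
1. dequeue(): empty, no-op, size=0
2. enqueue(33): size=1
3. dequeue(): size=0
4. enqueue(19): size=1
5. enqueue(64): size=2
6. dequeue(): size=1
7. enqueue(4): size=2
8. enqueue(60): size=3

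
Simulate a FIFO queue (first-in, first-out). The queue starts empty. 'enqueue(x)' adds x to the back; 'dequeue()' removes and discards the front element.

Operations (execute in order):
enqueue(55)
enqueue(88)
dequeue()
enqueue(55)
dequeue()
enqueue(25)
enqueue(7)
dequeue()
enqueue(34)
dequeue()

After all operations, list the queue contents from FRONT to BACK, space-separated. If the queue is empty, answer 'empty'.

Answer: 7 34

Derivation:
enqueue(55): [55]
enqueue(88): [55, 88]
dequeue(): [88]
enqueue(55): [88, 55]
dequeue(): [55]
enqueue(25): [55, 25]
enqueue(7): [55, 25, 7]
dequeue(): [25, 7]
enqueue(34): [25, 7, 34]
dequeue(): [7, 34]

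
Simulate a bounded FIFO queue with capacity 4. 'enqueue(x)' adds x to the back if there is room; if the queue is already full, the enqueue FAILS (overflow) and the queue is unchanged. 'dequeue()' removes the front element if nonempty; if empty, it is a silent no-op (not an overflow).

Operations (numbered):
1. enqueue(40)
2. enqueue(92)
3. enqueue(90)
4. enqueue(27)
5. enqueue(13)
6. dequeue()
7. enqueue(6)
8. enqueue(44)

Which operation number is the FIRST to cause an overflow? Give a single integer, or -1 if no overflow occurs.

1. enqueue(40): size=1
2. enqueue(92): size=2
3. enqueue(90): size=3
4. enqueue(27): size=4
5. enqueue(13): size=4=cap → OVERFLOW (fail)
6. dequeue(): size=3
7. enqueue(6): size=4
8. enqueue(44): size=4=cap → OVERFLOW (fail)

Answer: 5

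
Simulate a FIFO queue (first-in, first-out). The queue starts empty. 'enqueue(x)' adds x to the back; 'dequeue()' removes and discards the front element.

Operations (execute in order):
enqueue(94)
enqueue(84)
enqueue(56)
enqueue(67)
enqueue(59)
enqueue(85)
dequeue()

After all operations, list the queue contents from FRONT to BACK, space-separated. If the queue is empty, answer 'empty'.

enqueue(94): [94]
enqueue(84): [94, 84]
enqueue(56): [94, 84, 56]
enqueue(67): [94, 84, 56, 67]
enqueue(59): [94, 84, 56, 67, 59]
enqueue(85): [94, 84, 56, 67, 59, 85]
dequeue(): [84, 56, 67, 59, 85]

Answer: 84 56 67 59 85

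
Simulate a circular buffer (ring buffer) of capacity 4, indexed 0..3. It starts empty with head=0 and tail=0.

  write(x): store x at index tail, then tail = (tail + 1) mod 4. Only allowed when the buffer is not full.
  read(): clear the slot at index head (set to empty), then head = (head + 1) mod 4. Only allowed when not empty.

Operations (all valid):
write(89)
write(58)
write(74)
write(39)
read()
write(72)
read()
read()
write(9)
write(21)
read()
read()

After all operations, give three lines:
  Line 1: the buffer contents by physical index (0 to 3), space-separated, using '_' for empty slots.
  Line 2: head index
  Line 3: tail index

Answer: _ 9 21 _
1
3

Derivation:
write(89): buf=[89 _ _ _], head=0, tail=1, size=1
write(58): buf=[89 58 _ _], head=0, tail=2, size=2
write(74): buf=[89 58 74 _], head=0, tail=3, size=3
write(39): buf=[89 58 74 39], head=0, tail=0, size=4
read(): buf=[_ 58 74 39], head=1, tail=0, size=3
write(72): buf=[72 58 74 39], head=1, tail=1, size=4
read(): buf=[72 _ 74 39], head=2, tail=1, size=3
read(): buf=[72 _ _ 39], head=3, tail=1, size=2
write(9): buf=[72 9 _ 39], head=3, tail=2, size=3
write(21): buf=[72 9 21 39], head=3, tail=3, size=4
read(): buf=[72 9 21 _], head=0, tail=3, size=3
read(): buf=[_ 9 21 _], head=1, tail=3, size=2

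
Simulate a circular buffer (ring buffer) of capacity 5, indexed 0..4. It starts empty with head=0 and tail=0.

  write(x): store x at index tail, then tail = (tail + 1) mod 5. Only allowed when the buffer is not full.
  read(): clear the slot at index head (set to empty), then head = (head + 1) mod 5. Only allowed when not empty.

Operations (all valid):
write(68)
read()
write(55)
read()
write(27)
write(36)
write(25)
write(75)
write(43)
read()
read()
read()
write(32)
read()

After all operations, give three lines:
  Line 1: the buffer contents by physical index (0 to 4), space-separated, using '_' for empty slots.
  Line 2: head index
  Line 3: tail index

Answer: _ 43 32 _ _
1
3

Derivation:
write(68): buf=[68 _ _ _ _], head=0, tail=1, size=1
read(): buf=[_ _ _ _ _], head=1, tail=1, size=0
write(55): buf=[_ 55 _ _ _], head=1, tail=2, size=1
read(): buf=[_ _ _ _ _], head=2, tail=2, size=0
write(27): buf=[_ _ 27 _ _], head=2, tail=3, size=1
write(36): buf=[_ _ 27 36 _], head=2, tail=4, size=2
write(25): buf=[_ _ 27 36 25], head=2, tail=0, size=3
write(75): buf=[75 _ 27 36 25], head=2, tail=1, size=4
write(43): buf=[75 43 27 36 25], head=2, tail=2, size=5
read(): buf=[75 43 _ 36 25], head=3, tail=2, size=4
read(): buf=[75 43 _ _ 25], head=4, tail=2, size=3
read(): buf=[75 43 _ _ _], head=0, tail=2, size=2
write(32): buf=[75 43 32 _ _], head=0, tail=3, size=3
read(): buf=[_ 43 32 _ _], head=1, tail=3, size=2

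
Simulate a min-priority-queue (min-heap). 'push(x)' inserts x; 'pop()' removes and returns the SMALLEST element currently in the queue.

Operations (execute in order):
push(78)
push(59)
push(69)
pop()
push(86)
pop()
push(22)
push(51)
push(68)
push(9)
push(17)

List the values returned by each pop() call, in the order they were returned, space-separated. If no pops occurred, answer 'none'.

push(78): heap contents = [78]
push(59): heap contents = [59, 78]
push(69): heap contents = [59, 69, 78]
pop() → 59: heap contents = [69, 78]
push(86): heap contents = [69, 78, 86]
pop() → 69: heap contents = [78, 86]
push(22): heap contents = [22, 78, 86]
push(51): heap contents = [22, 51, 78, 86]
push(68): heap contents = [22, 51, 68, 78, 86]
push(9): heap contents = [9, 22, 51, 68, 78, 86]
push(17): heap contents = [9, 17, 22, 51, 68, 78, 86]

Answer: 59 69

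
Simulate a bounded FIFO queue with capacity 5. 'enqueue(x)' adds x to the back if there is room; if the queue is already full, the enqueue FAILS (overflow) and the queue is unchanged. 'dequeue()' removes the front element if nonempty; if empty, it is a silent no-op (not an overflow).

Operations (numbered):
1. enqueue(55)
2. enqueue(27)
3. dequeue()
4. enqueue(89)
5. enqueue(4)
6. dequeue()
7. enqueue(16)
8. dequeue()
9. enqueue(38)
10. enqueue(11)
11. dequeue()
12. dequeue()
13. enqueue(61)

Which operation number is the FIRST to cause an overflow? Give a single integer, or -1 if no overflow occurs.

1. enqueue(55): size=1
2. enqueue(27): size=2
3. dequeue(): size=1
4. enqueue(89): size=2
5. enqueue(4): size=3
6. dequeue(): size=2
7. enqueue(16): size=3
8. dequeue(): size=2
9. enqueue(38): size=3
10. enqueue(11): size=4
11. dequeue(): size=3
12. dequeue(): size=2
13. enqueue(61): size=3

Answer: -1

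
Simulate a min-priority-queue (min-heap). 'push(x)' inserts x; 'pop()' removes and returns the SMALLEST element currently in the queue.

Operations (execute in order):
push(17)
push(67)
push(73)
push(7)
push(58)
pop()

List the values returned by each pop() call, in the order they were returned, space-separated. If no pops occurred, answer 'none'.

Answer: 7

Derivation:
push(17): heap contents = [17]
push(67): heap contents = [17, 67]
push(73): heap contents = [17, 67, 73]
push(7): heap contents = [7, 17, 67, 73]
push(58): heap contents = [7, 17, 58, 67, 73]
pop() → 7: heap contents = [17, 58, 67, 73]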